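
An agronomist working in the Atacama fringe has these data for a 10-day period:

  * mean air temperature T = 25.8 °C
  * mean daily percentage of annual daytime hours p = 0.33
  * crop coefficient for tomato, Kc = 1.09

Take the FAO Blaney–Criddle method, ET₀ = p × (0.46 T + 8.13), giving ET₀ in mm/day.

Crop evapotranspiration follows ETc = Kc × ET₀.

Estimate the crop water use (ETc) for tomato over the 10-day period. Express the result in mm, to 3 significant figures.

ET₀ = 0.33 × (0.46 × 25.8 + 8.13) = 0.33 × 19.998 = 6.5993 mm/d
ETc = Kc × ET₀ = 1.09 × 6.5993 = 7.1932 mm/d
Over 10 days: 7.1932 × 10 = 71.932 mm

71.9 mm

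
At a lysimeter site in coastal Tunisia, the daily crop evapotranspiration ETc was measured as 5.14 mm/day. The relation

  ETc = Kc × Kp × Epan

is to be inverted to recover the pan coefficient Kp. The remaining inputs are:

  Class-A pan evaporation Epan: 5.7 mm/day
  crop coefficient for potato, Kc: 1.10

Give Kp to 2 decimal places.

ETc = Kc × Kp × Epan  ⇒  Kp = ETc / (Kc × Epan)
Kp = 5.14 / (1.10 × 5.7) = 5.14 / 6.270 = 0.8198

0.82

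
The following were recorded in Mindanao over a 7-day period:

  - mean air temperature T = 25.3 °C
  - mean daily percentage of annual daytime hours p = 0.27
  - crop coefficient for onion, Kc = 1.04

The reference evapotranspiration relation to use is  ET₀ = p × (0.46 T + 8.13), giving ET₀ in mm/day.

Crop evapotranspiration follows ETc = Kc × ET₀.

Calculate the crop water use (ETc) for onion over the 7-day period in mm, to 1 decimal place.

ET₀ = 0.27 × (0.46 × 25.3 + 8.13) = 0.27 × 19.768 = 5.3374 mm/d
ETc = Kc × ET₀ = 1.04 × 5.3374 = 5.5509 mm/d
Over 7 days: 5.5509 × 7 = 38.856 mm

38.9 mm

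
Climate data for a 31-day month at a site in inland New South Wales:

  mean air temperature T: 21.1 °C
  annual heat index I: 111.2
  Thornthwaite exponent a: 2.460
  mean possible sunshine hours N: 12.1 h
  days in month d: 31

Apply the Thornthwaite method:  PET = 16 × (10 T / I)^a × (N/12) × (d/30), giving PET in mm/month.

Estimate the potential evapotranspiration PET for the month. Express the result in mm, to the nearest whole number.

10T/I = 10 × 21.1 / 111.2 = 1.8975
(10T/I)^a = 1.8975^2.460 = 4.8342
Uncorrected PET = 16 × 4.8342 = 77.347 mm
Correction = (N/12)(d/30) = (12.1/12)(31/30) = 1.0419
PET = 77.347 × 1.0419 = 80.588 mm/month

81 mm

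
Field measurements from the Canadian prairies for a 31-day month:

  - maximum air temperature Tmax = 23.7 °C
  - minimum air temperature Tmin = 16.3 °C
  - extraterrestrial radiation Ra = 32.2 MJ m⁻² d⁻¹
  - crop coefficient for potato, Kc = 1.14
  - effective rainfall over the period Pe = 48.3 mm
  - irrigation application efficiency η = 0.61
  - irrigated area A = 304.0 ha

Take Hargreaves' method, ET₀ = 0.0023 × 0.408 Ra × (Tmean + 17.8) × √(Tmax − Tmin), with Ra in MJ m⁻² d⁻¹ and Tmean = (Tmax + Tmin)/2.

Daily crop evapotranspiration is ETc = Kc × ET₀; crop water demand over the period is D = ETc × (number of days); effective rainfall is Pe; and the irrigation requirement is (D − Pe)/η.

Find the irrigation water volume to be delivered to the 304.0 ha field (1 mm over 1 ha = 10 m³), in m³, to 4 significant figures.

Tmean = (23.7 + 16.3)/2 = 20.00 °C
0.408 Ra = 0.408 × 32.2 = 13.1376 mm/d equivalent
ET₀ = 0.0023 × 13.1376 × (20.00 + 17.8) × √7.4 = 0.0023 × 13.1376 × 37.80 × 2.7203 = 3.1071 mm/d
ETc = Kc × ET₀ = 1.14 × 3.1071 = 3.5421 mm/d
Crop demand D = ETc × 31 d = 3.5421 × 31 = 109.805 mm
D − Pe = 109.805 − 48.3 = 61.505 mm
Gross irrigation = 61.505 / 0.61 = 100.828 mm
Volume = 100.828 mm × 304.0 ha × 10 = 306517.1 m³

306500 m³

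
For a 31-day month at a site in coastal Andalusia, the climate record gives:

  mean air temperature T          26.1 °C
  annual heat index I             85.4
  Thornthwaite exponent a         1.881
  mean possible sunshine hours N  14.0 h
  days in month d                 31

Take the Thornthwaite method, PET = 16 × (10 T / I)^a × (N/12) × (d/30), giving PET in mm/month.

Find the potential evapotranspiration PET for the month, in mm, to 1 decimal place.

157.7 mm

10T/I = 10 × 26.1 / 85.4 = 3.0562
(10T/I)^a = 3.0562^1.881 = 8.1776
Uncorrected PET = 16 × 8.1776 = 130.842 mm
Correction = (N/12)(d/30) = (14.0/12)(31/30) = 1.2056
PET = 130.842 × 1.2056 = 157.743 mm/month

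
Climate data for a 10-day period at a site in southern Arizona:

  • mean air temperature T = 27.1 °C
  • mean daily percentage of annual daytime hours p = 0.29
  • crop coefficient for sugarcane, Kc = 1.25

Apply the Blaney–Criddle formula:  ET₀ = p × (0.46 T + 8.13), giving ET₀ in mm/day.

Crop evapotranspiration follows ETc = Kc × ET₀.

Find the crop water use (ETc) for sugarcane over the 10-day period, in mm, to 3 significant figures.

74.7 mm

ET₀ = 0.29 × (0.46 × 27.1 + 8.13) = 0.29 × 20.596 = 5.9728 mm/d
ETc = Kc × ET₀ = 1.25 × 5.9728 = 7.4660 mm/d
Over 10 days: 7.4660 × 10 = 74.660 mm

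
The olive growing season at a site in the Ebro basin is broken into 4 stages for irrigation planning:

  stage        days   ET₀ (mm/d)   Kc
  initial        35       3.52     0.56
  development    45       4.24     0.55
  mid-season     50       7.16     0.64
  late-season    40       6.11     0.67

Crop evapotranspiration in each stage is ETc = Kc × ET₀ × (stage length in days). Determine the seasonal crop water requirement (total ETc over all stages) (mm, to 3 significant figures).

567 mm

initial: 0.56 × 3.52 × 35 = 68.99 mm
development: 0.55 × 4.24 × 45 = 104.94 mm
mid-season: 0.64 × 7.16 × 50 = 229.12 mm
late-season: 0.67 × 6.11 × 40 = 163.75 mm
Seasonal total = 566.80 mm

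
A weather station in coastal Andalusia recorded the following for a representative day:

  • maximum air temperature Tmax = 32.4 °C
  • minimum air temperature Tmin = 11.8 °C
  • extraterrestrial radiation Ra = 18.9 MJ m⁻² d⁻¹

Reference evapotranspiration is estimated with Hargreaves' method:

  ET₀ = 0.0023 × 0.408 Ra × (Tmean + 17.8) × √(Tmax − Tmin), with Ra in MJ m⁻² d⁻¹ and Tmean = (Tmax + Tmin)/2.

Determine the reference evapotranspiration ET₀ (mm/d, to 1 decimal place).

3.2 mm/d

Tmean = (32.4 + 11.8)/2 = 22.10 °C
0.408 Ra = 0.408 × 18.9 = 7.7112 mm/d equivalent
ET₀ = 0.0023 × 7.7112 × (22.10 + 17.8) × √20.6 = 0.0023 × 7.7112 × 39.90 × 4.5387 = 3.2118 mm/d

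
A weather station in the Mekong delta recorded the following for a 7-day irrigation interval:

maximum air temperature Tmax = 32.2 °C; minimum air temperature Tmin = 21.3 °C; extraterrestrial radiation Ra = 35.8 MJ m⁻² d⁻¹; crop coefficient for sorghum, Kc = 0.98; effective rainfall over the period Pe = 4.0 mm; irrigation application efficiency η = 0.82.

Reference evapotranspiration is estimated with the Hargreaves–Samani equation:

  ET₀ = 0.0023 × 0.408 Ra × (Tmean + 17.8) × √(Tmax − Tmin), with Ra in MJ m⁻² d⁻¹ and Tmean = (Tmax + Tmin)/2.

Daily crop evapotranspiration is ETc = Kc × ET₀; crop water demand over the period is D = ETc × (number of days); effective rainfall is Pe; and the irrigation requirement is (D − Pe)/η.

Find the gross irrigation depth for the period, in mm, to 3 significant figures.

Tmean = (32.2 + 21.3)/2 = 26.75 °C
0.408 Ra = 0.408 × 35.8 = 14.6064 mm/d equivalent
ET₀ = 0.0023 × 14.6064 × (26.75 + 17.8) × √10.9 = 0.0023 × 14.6064 × 44.55 × 3.3015 = 4.9412 mm/d
ETc = Kc × ET₀ = 0.98 × 4.9412 = 4.8424 mm/d
Crop demand D = ETc × 7 d = 4.8424 × 7 = 33.897 mm
D − Pe = 33.897 − 4.0 = 29.897 mm
Gross irrigation = 29.897 / 0.82 = 36.460 mm

36.5 mm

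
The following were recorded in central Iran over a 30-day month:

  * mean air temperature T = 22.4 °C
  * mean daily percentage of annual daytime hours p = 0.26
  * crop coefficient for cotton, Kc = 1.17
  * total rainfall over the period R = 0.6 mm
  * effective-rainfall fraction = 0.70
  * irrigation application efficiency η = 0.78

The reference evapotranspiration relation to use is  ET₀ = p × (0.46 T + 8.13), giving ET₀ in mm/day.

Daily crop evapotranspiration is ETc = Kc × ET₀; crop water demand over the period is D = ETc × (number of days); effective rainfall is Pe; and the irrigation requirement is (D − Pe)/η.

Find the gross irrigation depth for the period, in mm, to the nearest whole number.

215 mm

ET₀ = 0.26 × (0.46 × 22.4 + 8.13) = 0.26 × 18.434 = 4.7928 mm/d
ETc = Kc × ET₀ = 1.17 × 4.7928 = 5.6076 mm/d
Crop demand D = ETc × 30 d = 5.6076 × 30 = 168.228 mm
Pe = 0.70 × 0.6 = 0.420 mm
D − Pe = 168.228 − 0.420 = 167.808 mm
Gross irrigation = 167.808 / 0.78 = 215.138 mm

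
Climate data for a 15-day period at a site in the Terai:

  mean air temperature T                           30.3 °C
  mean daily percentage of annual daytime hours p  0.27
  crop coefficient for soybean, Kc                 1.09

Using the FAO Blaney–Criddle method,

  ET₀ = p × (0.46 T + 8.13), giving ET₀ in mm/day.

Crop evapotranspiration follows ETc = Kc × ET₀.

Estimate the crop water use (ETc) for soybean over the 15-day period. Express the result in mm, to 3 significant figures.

ET₀ = 0.27 × (0.46 × 30.3 + 8.13) = 0.27 × 22.068 = 5.9584 mm/d
ETc = Kc × ET₀ = 1.09 × 5.9584 = 6.4947 mm/d
Over 15 days: 6.4947 × 15 = 97.421 mm

97.4 mm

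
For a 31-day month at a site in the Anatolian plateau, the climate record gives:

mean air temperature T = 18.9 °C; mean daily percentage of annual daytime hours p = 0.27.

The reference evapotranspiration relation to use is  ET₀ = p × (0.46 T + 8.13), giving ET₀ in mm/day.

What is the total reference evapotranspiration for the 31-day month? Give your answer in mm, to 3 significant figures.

141 mm

ET₀ = 0.27 × (0.46 × 18.9 + 8.13) = 0.27 × 16.824 = 4.5425 mm/d
Monthly total = 4.5425 × 31 = 140.818 mm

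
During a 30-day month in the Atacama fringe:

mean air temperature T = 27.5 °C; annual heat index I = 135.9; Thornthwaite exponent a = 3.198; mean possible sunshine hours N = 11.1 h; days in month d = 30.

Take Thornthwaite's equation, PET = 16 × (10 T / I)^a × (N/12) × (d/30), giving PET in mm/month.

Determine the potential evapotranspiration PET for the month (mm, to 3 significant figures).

141 mm

10T/I = 10 × 27.5 / 135.9 = 2.0235
(10T/I)^a = 2.0235^3.198 = 9.5262
Uncorrected PET = 16 × 9.5262 = 152.419 mm
Correction = (N/12)(d/30) = (11.1/12)(30/30) = 0.9250
PET = 152.419 × 0.9250 = 140.988 mm/month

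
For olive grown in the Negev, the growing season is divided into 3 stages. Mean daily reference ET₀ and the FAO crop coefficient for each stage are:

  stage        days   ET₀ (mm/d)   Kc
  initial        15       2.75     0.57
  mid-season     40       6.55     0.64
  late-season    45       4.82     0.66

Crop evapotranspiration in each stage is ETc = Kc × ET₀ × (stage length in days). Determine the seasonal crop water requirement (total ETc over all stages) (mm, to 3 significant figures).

initial: 0.57 × 2.75 × 15 = 23.51 mm
mid-season: 0.64 × 6.55 × 40 = 167.68 mm
late-season: 0.66 × 4.82 × 45 = 143.15 mm
Seasonal total = 334.34 mm

334 mm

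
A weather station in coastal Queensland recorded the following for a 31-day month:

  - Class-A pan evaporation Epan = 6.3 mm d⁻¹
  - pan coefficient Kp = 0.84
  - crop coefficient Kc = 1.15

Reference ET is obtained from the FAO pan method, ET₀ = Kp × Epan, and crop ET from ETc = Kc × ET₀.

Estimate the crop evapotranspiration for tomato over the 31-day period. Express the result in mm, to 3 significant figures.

ET₀ = 0.84 × 6.3 = 5.2920 mm/d
ETc = Kc × ET₀ = 1.15 × 5.2920 = 6.0858 mm/d
Over 31 days: 6.0858 × 31 = 188.660 mm

189 mm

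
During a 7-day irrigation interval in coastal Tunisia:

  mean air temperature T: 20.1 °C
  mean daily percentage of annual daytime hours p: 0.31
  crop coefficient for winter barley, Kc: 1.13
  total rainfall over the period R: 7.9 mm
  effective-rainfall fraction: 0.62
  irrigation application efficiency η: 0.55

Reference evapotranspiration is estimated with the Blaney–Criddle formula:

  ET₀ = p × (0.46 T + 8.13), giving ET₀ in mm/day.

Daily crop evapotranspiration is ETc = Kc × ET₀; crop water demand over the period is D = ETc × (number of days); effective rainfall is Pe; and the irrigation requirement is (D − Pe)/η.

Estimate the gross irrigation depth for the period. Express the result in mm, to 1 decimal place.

ET₀ = 0.31 × (0.46 × 20.1 + 8.13) = 0.31 × 17.376 = 5.3866 mm/d
ETc = Kc × ET₀ = 1.13 × 5.3866 = 6.0869 mm/d
Crop demand D = ETc × 7 d = 6.0869 × 7 = 42.608 mm
Pe = 0.62 × 7.9 = 4.898 mm
D − Pe = 42.608 − 4.898 = 37.710 mm
Gross irrigation = 37.710 / 0.55 = 68.564 mm

68.6 mm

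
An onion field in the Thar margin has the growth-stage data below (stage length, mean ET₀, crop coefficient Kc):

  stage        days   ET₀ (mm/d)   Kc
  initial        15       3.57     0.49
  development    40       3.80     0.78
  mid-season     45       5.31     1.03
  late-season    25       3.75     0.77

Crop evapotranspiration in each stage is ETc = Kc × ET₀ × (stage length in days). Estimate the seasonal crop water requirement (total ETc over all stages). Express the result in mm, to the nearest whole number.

initial: 0.49 × 3.57 × 15 = 26.24 mm
development: 0.78 × 3.80 × 40 = 118.56 mm
mid-season: 1.03 × 5.31 × 45 = 246.12 mm
late-season: 0.77 × 3.75 × 25 = 72.19 mm
Seasonal total = 463.11 mm

463 mm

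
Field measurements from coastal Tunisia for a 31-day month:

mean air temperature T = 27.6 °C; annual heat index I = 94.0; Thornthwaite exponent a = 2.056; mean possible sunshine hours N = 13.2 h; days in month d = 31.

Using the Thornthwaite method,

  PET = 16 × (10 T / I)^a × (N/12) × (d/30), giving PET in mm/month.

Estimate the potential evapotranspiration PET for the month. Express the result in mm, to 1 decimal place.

166.5 mm

10T/I = 10 × 27.6 / 94.0 = 2.9362
(10T/I)^a = 2.9362^2.056 = 9.1573
Uncorrected PET = 16 × 9.1573 = 146.517 mm
Correction = (N/12)(d/30) = (13.2/12)(31/30) = 1.1367
PET = 146.517 × 1.1367 = 166.546 mm/month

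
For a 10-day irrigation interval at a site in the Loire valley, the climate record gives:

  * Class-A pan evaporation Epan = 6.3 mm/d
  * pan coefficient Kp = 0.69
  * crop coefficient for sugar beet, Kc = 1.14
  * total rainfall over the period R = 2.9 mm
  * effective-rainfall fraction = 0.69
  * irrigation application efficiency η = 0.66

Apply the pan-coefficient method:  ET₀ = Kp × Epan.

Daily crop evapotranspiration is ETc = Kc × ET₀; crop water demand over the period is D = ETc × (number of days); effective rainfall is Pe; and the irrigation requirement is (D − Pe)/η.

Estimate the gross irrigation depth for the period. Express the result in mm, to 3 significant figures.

ET₀ = 0.69 × 6.3 = 4.3470 mm/d
ETc = Kc × ET₀ = 1.14 × 4.3470 = 4.9556 mm/d
Crop demand D = ETc × 10 d = 4.9556 × 10 = 49.556 mm
Pe = 0.69 × 2.9 = 2.001 mm
D − Pe = 49.556 − 2.001 = 47.555 mm
Gross irrigation = 47.555 / 0.66 = 72.053 mm

72.1 mm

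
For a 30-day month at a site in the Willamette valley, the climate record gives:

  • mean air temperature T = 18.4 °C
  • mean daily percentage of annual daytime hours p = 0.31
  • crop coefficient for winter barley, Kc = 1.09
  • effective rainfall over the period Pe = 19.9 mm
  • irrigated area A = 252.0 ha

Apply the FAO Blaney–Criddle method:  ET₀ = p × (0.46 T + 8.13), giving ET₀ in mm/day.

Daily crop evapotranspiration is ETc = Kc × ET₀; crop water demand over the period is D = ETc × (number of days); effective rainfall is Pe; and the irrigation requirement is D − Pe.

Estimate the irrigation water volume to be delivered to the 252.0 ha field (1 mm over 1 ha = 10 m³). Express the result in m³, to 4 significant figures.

ET₀ = 0.31 × (0.46 × 18.4 + 8.13) = 0.31 × 16.594 = 5.1441 mm/d
ETc = Kc × ET₀ = 1.09 × 5.1441 = 5.6071 mm/d
Crop demand D = ETc × 30 d = 5.6071 × 30 = 168.213 mm
D − Pe = 168.213 − 19.9 = 148.313 mm
Volume = 148.313 mm × 252.0 ha × 10 = 373748.8 m³

373700 m³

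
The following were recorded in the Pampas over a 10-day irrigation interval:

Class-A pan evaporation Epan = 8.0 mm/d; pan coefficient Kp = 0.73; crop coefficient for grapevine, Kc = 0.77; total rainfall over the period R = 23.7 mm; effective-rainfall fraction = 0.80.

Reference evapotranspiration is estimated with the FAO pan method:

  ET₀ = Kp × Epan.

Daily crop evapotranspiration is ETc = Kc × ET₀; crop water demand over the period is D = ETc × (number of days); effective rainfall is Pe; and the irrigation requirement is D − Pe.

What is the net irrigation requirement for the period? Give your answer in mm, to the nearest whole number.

ET₀ = 0.73 × 8.0 = 5.8400 mm/d
ETc = Kc × ET₀ = 0.77 × 5.8400 = 4.4968 mm/d
Crop demand D = ETc × 10 d = 4.4968 × 10 = 44.968 mm
Pe = 0.80 × 23.7 = 18.960 mm
D − Pe = 44.968 − 18.960 = 26.008 mm

26 mm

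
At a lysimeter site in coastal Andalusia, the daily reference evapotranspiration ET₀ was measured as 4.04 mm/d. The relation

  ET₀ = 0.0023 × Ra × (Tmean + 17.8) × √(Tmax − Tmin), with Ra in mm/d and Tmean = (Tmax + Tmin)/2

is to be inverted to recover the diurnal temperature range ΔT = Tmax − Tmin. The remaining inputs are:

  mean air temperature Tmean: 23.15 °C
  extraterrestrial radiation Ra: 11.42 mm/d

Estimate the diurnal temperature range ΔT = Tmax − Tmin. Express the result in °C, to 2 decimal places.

√ΔT = ET₀ / [0.0023 × Ra × (Tmean+17.8)] = 4.04 / (0.0023 × 11.42 × 40.95) = 3.7561
ΔT = 3.7561² = 14.108 °C

14.11 °C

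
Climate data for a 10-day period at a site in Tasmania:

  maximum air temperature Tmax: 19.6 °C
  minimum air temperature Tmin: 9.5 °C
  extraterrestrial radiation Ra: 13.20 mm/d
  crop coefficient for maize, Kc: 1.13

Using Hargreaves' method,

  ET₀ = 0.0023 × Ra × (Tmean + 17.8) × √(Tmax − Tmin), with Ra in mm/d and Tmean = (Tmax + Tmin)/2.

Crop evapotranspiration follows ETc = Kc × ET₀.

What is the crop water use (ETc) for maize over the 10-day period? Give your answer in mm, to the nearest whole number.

Tmean = (19.6 + 9.5)/2 = 14.55 °C
ET₀ = 0.0023 × 13.20 × (14.55 + 17.8) × √10.1 = 0.0023 × 13.20 × 32.35 × 3.1780 = 3.1213 mm/d
ETc = Kc × ET₀ = 1.13 × 3.1213 = 3.5271 mm/d
Over 10 days: 3.5271 × 10 = 35.271 mm

35 mm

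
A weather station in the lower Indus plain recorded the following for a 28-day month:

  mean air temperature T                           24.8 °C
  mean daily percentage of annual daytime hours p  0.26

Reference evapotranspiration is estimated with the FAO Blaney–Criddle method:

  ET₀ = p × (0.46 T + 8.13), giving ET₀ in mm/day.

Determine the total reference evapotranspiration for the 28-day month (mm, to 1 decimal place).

142.2 mm

ET₀ = 0.26 × (0.46 × 24.8 + 8.13) = 0.26 × 19.538 = 5.0799 mm/d
Monthly total = 5.0799 × 28 = 142.237 mm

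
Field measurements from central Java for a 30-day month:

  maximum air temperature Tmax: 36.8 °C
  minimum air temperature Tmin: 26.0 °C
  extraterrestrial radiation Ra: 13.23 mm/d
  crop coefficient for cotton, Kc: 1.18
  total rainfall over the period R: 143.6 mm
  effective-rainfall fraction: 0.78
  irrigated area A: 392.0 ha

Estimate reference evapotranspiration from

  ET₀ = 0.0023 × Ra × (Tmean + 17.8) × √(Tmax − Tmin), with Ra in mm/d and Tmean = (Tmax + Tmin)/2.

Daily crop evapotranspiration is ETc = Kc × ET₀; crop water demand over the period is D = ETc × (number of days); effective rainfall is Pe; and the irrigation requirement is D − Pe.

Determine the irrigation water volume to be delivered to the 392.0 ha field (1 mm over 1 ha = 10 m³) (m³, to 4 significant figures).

Tmean = (36.8 + 26.0)/2 = 31.40 °C
ET₀ = 0.0023 × 13.23 × (31.40 + 17.8) × √10.8 = 0.0023 × 13.23 × 49.20 × 3.2863 = 4.9199 mm/d
ETc = Kc × ET₀ = 1.18 × 4.9199 = 5.8055 mm/d
Crop demand D = ETc × 30 d = 5.8055 × 30 = 174.165 mm
Pe = 0.78 × 143.6 = 112.008 mm
D − Pe = 174.165 − 112.008 = 62.157 mm
Volume = 62.157 mm × 392.0 ha × 10 = 243655.4 m³

243700 m³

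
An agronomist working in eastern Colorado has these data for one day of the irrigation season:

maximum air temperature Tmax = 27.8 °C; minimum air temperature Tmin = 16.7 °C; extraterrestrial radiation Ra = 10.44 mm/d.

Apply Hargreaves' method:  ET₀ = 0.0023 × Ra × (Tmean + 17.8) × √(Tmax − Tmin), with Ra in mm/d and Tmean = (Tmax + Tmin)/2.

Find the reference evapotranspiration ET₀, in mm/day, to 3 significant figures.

Tmean = (27.8 + 16.7)/2 = 22.25 °C
ET₀ = 0.0023 × 10.44 × (22.25 + 17.8) × √11.1 = 0.0023 × 10.44 × 40.05 × 3.3317 = 3.2040 mm/d

3.20 mm/day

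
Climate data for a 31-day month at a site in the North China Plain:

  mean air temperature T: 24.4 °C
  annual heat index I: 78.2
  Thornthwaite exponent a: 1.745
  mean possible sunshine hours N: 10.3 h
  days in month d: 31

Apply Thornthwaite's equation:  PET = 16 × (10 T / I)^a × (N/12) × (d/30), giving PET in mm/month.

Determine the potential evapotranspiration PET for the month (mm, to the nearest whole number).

10T/I = 10 × 24.4 / 78.2 = 3.1202
(10T/I)^a = 3.1202^1.745 = 7.2836
Uncorrected PET = 16 × 7.2836 = 116.538 mm
Correction = (N/12)(d/30) = (10.3/12)(31/30) = 0.8869
PET = 116.538 × 0.8869 = 103.358 mm/month

103 mm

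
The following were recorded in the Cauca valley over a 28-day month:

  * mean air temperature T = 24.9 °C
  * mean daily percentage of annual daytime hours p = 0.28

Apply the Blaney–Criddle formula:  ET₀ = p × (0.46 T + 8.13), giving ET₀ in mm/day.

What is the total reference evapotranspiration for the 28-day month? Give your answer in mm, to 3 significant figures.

154 mm

ET₀ = 0.28 × (0.46 × 24.9 + 8.13) = 0.28 × 19.584 = 5.4835 mm/d
Monthly total = 5.4835 × 28 = 153.538 mm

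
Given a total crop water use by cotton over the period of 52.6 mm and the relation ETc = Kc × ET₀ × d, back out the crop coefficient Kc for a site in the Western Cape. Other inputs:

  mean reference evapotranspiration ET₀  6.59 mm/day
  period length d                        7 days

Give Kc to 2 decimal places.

ETc = Kc × ET₀ × d  ⇒  Kc = ETc / (ET₀ × d)
Kc = 52.6 / (6.59 × 7) = 52.6 / 46.13 = 1.1403

1.14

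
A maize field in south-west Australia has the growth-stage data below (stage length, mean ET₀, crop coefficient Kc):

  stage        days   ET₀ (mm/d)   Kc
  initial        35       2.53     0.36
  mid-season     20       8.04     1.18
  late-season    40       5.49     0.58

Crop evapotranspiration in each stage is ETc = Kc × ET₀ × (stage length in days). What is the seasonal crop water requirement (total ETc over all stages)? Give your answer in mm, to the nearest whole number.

initial: 0.36 × 2.53 × 35 = 31.88 mm
mid-season: 1.18 × 8.04 × 20 = 189.74 mm
late-season: 0.58 × 5.49 × 40 = 127.37 mm
Seasonal total = 348.99 mm

349 mm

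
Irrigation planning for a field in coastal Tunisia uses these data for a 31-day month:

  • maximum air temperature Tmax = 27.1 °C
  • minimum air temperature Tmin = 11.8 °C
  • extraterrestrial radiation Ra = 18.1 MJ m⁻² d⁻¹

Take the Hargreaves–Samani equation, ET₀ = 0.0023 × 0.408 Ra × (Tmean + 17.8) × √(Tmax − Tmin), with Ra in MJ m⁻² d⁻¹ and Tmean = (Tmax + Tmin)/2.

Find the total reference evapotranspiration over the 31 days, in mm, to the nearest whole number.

Tmean = (27.1 + 11.8)/2 = 19.45 °C
0.408 Ra = 0.408 × 18.1 = 7.3848 mm/d equivalent
ET₀ = 0.0023 × 7.3848 × (19.45 + 17.8) × √15.3 = 0.0023 × 7.3848 × 37.25 × 3.9115 = 2.4748 mm/d
Over 31 days: 2.4748 × 31 = 76.719 mm

77 mm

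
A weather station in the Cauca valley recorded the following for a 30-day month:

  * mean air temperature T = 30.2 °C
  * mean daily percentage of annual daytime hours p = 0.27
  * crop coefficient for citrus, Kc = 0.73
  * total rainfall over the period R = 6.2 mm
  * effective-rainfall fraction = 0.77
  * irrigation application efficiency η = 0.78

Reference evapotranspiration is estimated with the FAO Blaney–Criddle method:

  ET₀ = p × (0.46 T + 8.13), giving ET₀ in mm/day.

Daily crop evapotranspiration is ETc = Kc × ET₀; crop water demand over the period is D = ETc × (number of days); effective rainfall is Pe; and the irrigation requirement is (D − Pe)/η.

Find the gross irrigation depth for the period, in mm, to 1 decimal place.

160.8 mm

ET₀ = 0.27 × (0.46 × 30.2 + 8.13) = 0.27 × 22.022 = 5.9459 mm/d
ETc = Kc × ET₀ = 0.73 × 5.9459 = 4.3405 mm/d
Crop demand D = ETc × 30 d = 4.3405 × 30 = 130.215 mm
Pe = 0.77 × 6.2 = 4.774 mm
D − Pe = 130.215 − 4.774 = 125.441 mm
Gross irrigation = 125.441 / 0.78 = 160.822 mm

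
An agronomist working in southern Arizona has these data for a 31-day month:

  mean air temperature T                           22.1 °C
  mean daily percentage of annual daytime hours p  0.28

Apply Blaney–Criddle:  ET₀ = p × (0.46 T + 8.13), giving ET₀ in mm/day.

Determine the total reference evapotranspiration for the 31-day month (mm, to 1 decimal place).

158.8 mm

ET₀ = 0.28 × (0.46 × 22.1 + 8.13) = 0.28 × 18.296 = 5.1229 mm/d
Monthly total = 5.1229 × 31 = 158.810 mm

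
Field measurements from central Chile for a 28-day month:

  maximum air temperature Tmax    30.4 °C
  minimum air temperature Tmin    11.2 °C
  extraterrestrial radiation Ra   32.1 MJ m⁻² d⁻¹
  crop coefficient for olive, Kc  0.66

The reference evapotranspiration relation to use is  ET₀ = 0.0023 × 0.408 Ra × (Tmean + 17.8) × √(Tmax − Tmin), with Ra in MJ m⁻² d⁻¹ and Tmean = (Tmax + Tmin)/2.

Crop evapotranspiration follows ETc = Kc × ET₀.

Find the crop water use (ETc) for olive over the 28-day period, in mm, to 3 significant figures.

94.2 mm

Tmean = (30.4 + 11.2)/2 = 20.80 °C
0.408 Ra = 0.408 × 32.1 = 13.0968 mm/d equivalent
ET₀ = 0.0023 × 13.0968 × (20.80 + 17.8) × √19.2 = 0.0023 × 13.0968 × 38.60 × 4.3818 = 5.0949 mm/d
ETc = Kc × ET₀ = 0.66 × 5.0949 = 3.3626 mm/d
Over 28 days: 3.3626 × 28 = 94.153 mm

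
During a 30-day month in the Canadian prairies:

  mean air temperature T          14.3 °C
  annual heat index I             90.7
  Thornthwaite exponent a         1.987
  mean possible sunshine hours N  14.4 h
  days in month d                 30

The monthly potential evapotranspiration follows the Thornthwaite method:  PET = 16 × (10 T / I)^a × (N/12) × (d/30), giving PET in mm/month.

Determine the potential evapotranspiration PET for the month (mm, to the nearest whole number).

10T/I = 10 × 14.3 / 90.7 = 1.5766
(10T/I)^a = 1.5766^1.987 = 2.4710
Uncorrected PET = 16 × 2.4710 = 39.536 mm
Correction = (N/12)(d/30) = (14.4/12)(30/30) = 1.2000
PET = 39.536 × 1.2000 = 47.443 mm/month

47 mm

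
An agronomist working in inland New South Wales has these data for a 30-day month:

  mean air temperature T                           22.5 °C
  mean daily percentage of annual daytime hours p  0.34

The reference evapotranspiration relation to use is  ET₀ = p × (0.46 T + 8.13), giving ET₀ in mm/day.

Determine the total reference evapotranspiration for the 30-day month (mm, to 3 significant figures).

ET₀ = 0.34 × (0.46 × 22.5 + 8.13) = 0.34 × 18.480 = 6.2832 mm/d
Monthly total = 6.2832 × 30 = 188.496 mm

188 mm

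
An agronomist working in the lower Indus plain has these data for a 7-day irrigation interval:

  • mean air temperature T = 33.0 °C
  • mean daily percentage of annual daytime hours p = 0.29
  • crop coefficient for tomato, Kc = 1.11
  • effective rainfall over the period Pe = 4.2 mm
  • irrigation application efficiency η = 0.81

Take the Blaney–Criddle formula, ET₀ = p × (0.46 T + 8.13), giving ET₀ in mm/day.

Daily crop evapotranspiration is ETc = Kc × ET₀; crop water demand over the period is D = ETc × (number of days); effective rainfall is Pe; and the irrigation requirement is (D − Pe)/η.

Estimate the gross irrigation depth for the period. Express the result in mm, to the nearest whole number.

ET₀ = 0.29 × (0.46 × 33.0 + 8.13) = 0.29 × 23.310 = 6.7599 mm/d
ETc = Kc × ET₀ = 1.11 × 6.7599 = 7.5035 mm/d
Crop demand D = ETc × 7 d = 7.5035 × 7 = 52.525 mm
D − Pe = 52.525 − 4.2 = 48.325 mm
Gross irrigation = 48.325 / 0.81 = 59.660 mm

60 mm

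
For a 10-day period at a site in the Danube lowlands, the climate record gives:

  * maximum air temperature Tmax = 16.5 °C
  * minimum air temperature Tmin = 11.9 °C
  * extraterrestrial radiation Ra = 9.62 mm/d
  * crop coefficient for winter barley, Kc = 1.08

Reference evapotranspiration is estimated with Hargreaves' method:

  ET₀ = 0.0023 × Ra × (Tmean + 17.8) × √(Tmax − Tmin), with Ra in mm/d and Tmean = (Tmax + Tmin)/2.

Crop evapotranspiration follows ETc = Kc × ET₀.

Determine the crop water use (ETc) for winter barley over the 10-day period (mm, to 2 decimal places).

16.40 mm

Tmean = (16.5 + 11.9)/2 = 14.20 °C
ET₀ = 0.0023 × 9.62 × (14.20 + 17.8) × √4.6 = 0.0023 × 9.62 × 32.00 × 2.1448 = 1.5186 mm/d
ETc = Kc × ET₀ = 1.08 × 1.5186 = 1.6401 mm/d
Over 10 days: 1.6401 × 10 = 16.401 mm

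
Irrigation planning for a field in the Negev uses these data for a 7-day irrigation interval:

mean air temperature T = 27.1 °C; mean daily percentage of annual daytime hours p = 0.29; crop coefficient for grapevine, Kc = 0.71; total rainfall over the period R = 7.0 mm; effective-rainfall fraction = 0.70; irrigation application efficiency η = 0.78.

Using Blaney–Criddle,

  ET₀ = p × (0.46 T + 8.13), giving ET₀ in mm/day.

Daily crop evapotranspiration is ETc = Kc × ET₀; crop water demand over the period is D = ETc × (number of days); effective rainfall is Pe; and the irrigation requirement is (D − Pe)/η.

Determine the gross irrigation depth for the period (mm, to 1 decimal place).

31.8 mm

ET₀ = 0.29 × (0.46 × 27.1 + 8.13) = 0.29 × 20.596 = 5.9728 mm/d
ETc = Kc × ET₀ = 0.71 × 5.9728 = 4.2407 mm/d
Crop demand D = ETc × 7 d = 4.2407 × 7 = 29.685 mm
Pe = 0.70 × 7.0 = 4.900 mm
D − Pe = 29.685 − 4.900 = 24.785 mm
Gross irrigation = 24.785 / 0.78 = 31.776 mm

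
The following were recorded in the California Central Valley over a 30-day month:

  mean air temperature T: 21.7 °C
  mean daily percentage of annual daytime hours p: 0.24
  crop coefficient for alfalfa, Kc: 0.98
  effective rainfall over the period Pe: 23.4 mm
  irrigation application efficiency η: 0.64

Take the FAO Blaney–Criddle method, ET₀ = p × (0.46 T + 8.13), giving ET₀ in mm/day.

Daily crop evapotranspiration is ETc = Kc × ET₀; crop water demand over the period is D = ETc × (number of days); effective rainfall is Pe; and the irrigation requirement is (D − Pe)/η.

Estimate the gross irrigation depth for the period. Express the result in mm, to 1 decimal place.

ET₀ = 0.24 × (0.46 × 21.7 + 8.13) = 0.24 × 18.112 = 4.3469 mm/d
ETc = Kc × ET₀ = 0.98 × 4.3469 = 4.2600 mm/d
Crop demand D = ETc × 30 d = 4.2600 × 30 = 127.800 mm
D − Pe = 127.800 − 23.4 = 104.400 mm
Gross irrigation = 104.400 / 0.64 = 163.125 mm

163.1 mm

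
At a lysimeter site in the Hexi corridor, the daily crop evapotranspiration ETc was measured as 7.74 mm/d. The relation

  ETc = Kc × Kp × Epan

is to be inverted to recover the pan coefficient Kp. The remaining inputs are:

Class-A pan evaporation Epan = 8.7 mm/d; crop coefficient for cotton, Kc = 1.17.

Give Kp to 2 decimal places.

0.76

ETc = Kc × Kp × Epan  ⇒  Kp = ETc / (Kc × Epan)
Kp = 7.74 / (1.17 × 8.7) = 7.74 / 10.179 = 0.7604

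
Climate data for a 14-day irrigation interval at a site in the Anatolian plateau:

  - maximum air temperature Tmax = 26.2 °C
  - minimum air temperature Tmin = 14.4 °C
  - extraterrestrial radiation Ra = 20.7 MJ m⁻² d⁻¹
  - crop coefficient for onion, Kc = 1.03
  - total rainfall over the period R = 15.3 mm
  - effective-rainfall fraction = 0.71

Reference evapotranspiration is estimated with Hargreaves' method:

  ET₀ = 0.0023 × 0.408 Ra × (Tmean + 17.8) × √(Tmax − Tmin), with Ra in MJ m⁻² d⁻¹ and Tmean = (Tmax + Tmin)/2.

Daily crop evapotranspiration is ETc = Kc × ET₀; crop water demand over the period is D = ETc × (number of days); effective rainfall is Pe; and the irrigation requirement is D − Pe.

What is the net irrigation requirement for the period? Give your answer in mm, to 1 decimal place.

Tmean = (26.2 + 14.4)/2 = 20.30 °C
0.408 Ra = 0.408 × 20.7 = 8.4456 mm/d equivalent
ET₀ = 0.0023 × 8.4456 × (20.30 + 17.8) × √11.8 = 0.0023 × 8.4456 × 38.10 × 3.4351 = 2.5423 mm/d
ETc = Kc × ET₀ = 1.03 × 2.5423 = 2.6186 mm/d
Crop demand D = ETc × 14 d = 2.6186 × 14 = 36.660 mm
Pe = 0.71 × 15.3 = 10.863 mm
D − Pe = 36.660 − 10.863 = 25.797 mm

25.8 mm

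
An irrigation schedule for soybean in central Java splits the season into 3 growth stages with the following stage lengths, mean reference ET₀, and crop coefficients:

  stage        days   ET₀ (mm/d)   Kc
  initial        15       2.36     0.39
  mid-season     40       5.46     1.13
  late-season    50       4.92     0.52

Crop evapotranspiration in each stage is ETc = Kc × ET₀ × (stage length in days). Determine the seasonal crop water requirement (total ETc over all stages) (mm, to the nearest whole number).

initial: 0.39 × 2.36 × 15 = 13.81 mm
mid-season: 1.13 × 5.46 × 40 = 246.79 mm
late-season: 0.52 × 4.92 × 50 = 127.92 mm
Seasonal total = 388.52 mm

389 mm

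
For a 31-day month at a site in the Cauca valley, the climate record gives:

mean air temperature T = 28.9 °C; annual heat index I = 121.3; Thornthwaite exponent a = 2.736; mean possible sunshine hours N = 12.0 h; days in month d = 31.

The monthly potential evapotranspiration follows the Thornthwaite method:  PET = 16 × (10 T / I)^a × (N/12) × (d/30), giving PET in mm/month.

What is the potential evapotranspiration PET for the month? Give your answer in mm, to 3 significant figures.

10T/I = 10 × 28.9 / 121.3 = 2.3825
(10T/I)^a = 2.3825^2.736 = 10.7538
Uncorrected PET = 16 × 10.7538 = 172.061 mm
Correction = (N/12)(d/30) = (12.0/12)(31/30) = 1.0333
PET = 172.061 × 1.0333 = 177.791 mm/month

178 mm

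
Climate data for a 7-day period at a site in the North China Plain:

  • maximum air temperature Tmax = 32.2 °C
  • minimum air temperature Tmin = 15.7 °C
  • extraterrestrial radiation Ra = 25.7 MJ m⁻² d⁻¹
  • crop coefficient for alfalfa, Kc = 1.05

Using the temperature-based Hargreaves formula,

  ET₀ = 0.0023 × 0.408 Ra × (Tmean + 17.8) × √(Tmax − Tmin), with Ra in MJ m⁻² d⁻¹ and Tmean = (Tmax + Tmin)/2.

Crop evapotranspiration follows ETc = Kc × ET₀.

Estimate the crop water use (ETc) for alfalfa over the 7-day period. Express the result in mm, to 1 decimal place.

30.1 mm

Tmean = (32.2 + 15.7)/2 = 23.95 °C
0.408 Ra = 0.408 × 25.7 = 10.4856 mm/d equivalent
ET₀ = 0.0023 × 10.4856 × (23.95 + 17.8) × √16.5 = 0.0023 × 10.4856 × 41.75 × 4.0620 = 4.0899 mm/d
ETc = Kc × ET₀ = 1.05 × 4.0899 = 4.2944 mm/d
Over 7 days: 4.2944 × 7 = 30.061 mm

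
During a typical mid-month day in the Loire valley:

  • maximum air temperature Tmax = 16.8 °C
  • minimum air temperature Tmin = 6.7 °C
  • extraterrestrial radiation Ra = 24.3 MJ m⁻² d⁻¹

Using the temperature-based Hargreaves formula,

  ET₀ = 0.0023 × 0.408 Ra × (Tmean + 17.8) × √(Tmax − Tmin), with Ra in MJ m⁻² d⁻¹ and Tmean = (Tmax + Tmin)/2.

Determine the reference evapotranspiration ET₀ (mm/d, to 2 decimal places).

Tmean = (16.8 + 6.7)/2 = 11.75 °C
0.408 Ra = 0.408 × 24.3 = 9.9144 mm/d equivalent
ET₀ = 0.0023 × 9.9144 × (11.75 + 17.8) × √10.1 = 0.0023 × 9.9144 × 29.55 × 3.1780 = 2.1414 mm/d

2.14 mm/d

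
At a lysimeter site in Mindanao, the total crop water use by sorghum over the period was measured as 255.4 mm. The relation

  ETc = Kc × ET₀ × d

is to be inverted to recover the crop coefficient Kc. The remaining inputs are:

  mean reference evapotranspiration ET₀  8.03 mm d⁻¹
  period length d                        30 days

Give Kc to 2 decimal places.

ETc = Kc × ET₀ × d  ⇒  Kc = ETc / (ET₀ × d)
Kc = 255.4 / (8.03 × 30) = 255.4 / 240.90 = 1.0602

1.06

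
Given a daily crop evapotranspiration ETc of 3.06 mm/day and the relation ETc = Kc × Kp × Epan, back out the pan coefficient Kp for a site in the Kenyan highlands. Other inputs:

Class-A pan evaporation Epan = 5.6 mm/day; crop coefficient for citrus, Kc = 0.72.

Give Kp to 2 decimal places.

ETc = Kc × Kp × Epan  ⇒  Kp = ETc / (Kc × Epan)
Kp = 3.06 / (0.72 × 5.6) = 3.06 / 4.032 = 0.7589

0.76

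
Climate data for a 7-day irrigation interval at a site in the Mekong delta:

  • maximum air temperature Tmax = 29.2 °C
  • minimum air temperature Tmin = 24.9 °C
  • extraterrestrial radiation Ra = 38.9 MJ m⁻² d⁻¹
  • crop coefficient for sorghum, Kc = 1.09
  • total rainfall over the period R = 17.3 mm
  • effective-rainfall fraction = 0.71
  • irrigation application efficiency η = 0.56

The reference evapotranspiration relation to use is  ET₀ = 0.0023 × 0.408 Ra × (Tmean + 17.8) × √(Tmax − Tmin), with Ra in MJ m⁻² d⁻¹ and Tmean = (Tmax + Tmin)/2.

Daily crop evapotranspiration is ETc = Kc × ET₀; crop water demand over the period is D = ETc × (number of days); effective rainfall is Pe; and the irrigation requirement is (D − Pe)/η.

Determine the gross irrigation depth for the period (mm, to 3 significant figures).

24.3 mm

Tmean = (29.2 + 24.9)/2 = 27.05 °C
0.408 Ra = 0.408 × 38.9 = 15.8712 mm/d equivalent
ET₀ = 0.0023 × 15.8712 × (27.05 + 17.8) × √4.3 = 0.0023 × 15.8712 × 44.85 × 2.0736 = 3.3949 mm/d
ETc = Kc × ET₀ = 1.09 × 3.3949 = 3.7004 mm/d
Crop demand D = ETc × 7 d = 3.7004 × 7 = 25.903 mm
Pe = 0.71 × 17.3 = 12.283 mm
D − Pe = 25.903 − 12.283 = 13.620 mm
Gross irrigation = 13.620 / 0.56 = 24.321 mm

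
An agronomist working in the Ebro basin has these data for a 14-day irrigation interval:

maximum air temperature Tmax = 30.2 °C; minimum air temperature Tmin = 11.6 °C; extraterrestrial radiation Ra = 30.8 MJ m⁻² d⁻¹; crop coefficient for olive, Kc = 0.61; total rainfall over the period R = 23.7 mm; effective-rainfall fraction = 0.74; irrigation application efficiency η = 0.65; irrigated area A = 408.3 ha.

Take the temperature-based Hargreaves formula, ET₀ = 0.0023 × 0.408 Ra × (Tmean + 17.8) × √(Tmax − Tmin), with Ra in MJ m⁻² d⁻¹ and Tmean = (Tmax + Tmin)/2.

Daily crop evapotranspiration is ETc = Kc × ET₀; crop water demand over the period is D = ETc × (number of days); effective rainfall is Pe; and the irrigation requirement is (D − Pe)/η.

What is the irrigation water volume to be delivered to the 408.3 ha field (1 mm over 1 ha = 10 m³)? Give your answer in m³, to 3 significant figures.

149000 m³

Tmean = (30.2 + 11.6)/2 = 20.90 °C
0.408 Ra = 0.408 × 30.8 = 12.5664 mm/d equivalent
ET₀ = 0.0023 × 12.5664 × (20.90 + 17.8) × √18.6 = 0.0023 × 12.5664 × 38.70 × 4.3128 = 4.8240 mm/d
ETc = Kc × ET₀ = 0.61 × 4.8240 = 2.9426 mm/d
Crop demand D = ETc × 14 d = 2.9426 × 14 = 41.196 mm
Pe = 0.74 × 23.7 = 17.538 mm
D − Pe = 41.196 − 17.538 = 23.658 mm
Gross irrigation = 23.658 / 0.65 = 36.397 mm
Volume = 36.397 mm × 408.3 ha × 10 = 148609.0 m³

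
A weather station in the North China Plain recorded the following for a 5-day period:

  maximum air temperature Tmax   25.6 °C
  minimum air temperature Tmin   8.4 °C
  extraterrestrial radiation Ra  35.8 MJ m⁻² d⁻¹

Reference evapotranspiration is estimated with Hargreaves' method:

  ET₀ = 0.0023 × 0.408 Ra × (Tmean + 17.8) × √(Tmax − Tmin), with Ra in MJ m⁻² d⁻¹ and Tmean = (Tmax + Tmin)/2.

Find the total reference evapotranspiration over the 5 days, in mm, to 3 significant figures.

24.2 mm

Tmean = (25.6 + 8.4)/2 = 17.00 °C
0.408 Ra = 0.408 × 35.8 = 14.6064 mm/d equivalent
ET₀ = 0.0023 × 14.6064 × (17.00 + 17.8) × √17.2 = 0.0023 × 14.6064 × 34.80 × 4.1473 = 4.8486 mm/d
Over 5 days: 4.8486 × 5 = 24.243 mm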